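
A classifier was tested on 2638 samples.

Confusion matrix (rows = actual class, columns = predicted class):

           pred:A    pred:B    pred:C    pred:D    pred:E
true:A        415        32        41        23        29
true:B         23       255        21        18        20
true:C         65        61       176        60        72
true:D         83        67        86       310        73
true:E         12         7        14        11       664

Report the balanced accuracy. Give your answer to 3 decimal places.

Balanced accuracy = mean of per-class recall.
  A: recall = 415/540 = 0.7685
  B: recall = 255/337 = 0.7567
  C: recall = 176/434 = 0.4055
  D: recall = 310/619 = 0.5008
  E: recall = 664/708 = 0.9379
Mean = (0.7685 + 0.7567 + 0.4055 + 0.5008 + 0.9379) / 5 = 0.674

0.674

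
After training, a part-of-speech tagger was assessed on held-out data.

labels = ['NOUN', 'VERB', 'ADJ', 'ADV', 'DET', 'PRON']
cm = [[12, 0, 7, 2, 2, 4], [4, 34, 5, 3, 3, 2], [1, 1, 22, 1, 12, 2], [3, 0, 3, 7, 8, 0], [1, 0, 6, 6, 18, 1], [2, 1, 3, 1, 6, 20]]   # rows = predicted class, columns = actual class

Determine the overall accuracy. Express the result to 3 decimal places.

Accuracy = trace / total = (12+34+22+7+18+20=113) / 203 = 113/203 = 0.557

0.557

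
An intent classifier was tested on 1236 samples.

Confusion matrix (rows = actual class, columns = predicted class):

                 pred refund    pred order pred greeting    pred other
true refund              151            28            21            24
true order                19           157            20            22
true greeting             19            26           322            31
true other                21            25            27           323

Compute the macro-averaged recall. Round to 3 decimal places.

Per-class recall (TP/(TP+FN)):
  refund: TP=151, FN=28+21+24=73 → 151/224 = 0.6741
  order: TP=157, FN=19+20+22=61 → 157/218 = 0.7202
  greeting: TP=322, FN=19+26+31=76 → 322/398 = 0.8090
  other: TP=323, FN=21+25+27=73 → 323/396 = 0.8157
Macro-recall = mean = (0.6741 + 0.7202 + 0.8090 + 0.8157) / 4 = 0.755

0.755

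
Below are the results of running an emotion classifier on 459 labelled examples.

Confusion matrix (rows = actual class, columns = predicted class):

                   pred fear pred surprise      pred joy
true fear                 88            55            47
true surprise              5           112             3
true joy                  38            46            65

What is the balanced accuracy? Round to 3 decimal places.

Balanced accuracy = mean of per-class recall.
  fear: recall = 88/190 = 0.4632
  surprise: recall = 112/120 = 0.9333
  joy: recall = 65/149 = 0.4362
Mean = (0.4632 + 0.9333 + 0.4362) / 3 = 0.611

0.611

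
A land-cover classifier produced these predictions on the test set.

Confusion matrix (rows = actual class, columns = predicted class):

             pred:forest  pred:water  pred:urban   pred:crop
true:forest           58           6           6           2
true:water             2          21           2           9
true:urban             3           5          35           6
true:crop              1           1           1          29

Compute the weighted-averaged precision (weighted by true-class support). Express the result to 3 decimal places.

Per-class precision (TP/(TP+FP)):
  forest: TP=58, FP=2+3+1=6 → 58/64 = 0.9063
  water: TP=21, FP=6+5+1=12 → 21/33 = 0.6364
  urban: TP=35, FP=6+2+1=9 → 35/44 = 0.7955
  crop: TP=29, FP=2+9+6=17 → 29/46 = 0.6304
Weighted-precision = Σ (supportᵢ/N)·precisionᵢ with N=187: (72/187)·0.9063 + (34/187)·0.6364 + (49/187)·0.7955 + (32/187)·0.6304 = 0.781

0.781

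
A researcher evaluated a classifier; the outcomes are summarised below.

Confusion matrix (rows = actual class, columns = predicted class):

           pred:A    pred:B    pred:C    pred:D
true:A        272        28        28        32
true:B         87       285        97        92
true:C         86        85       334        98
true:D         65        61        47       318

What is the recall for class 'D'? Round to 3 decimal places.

0.648

One-vs-rest for 'D': TP = diagonal; FP = other classes predicted 'D'; FN = 'D' predicted as other.
recall = TP/(TP+FN).
D: TP=318, FN=65+61+47=173 → 318/491 = 0.6477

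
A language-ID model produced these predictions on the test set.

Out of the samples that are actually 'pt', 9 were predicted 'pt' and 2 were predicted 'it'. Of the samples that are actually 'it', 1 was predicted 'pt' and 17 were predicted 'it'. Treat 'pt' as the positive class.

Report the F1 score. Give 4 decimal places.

0.8571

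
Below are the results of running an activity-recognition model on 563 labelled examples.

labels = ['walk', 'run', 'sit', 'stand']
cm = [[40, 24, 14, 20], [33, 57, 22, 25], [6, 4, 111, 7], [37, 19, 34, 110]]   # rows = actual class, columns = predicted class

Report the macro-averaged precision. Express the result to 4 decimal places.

0.5463

Per-class precision (TP/(TP+FP)):
  walk: TP=40, FP=33+6+37=76 → 40/116 = 0.34483
  run: TP=57, FP=24+4+19=47 → 57/104 = 0.54808
  sit: TP=111, FP=14+22+34=70 → 111/181 = 0.61326
  stand: TP=110, FP=20+25+7=52 → 110/162 = 0.67901
Macro-precision = mean = (0.34483 + 0.54808 + 0.61326 + 0.67901) / 4 = 0.5463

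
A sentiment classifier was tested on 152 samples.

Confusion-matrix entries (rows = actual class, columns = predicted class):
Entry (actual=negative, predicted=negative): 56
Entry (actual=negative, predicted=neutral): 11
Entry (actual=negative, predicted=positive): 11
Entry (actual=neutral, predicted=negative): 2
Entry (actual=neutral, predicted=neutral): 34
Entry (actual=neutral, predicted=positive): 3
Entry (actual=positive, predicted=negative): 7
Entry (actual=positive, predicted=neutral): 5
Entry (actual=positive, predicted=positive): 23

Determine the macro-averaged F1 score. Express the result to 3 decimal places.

0.729

Per-class F1 score (2·TP/(2·TP+FP+FN)):
  negative: TP=56, FP=2+7=9, FN=11+11=22 → 112/143 = 0.7832
  neutral: TP=34, FP=11+5=16, FN=2+3=5 → 68/89 = 0.7640
  positive: TP=23, FP=11+3=14, FN=7+5=12 → 46/72 = 0.6389
Macro-F1 score = mean = (0.7832 + 0.7640 + 0.6389) / 3 = 0.729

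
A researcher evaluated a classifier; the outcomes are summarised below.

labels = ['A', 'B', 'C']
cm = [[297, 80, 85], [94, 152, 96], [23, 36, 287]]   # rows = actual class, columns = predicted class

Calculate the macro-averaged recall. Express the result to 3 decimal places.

0.639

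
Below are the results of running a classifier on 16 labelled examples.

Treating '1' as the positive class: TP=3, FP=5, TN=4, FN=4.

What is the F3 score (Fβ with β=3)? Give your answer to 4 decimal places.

Fβ = (1+β²)·TP / ((1+β²)·TP + β²·FN + FP), with β²=9
= 10·3 / (10·3 + 9·4 + 5) = 0.4225

0.4225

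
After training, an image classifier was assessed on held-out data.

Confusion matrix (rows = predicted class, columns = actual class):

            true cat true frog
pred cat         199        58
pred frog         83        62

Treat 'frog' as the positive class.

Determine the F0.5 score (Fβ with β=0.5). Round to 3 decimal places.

Fβ = (1+β²)·TP / ((1+β²)·TP + β²·FN + FP), with β²=1/4
= 1.25·62 / (1.25·62 + 0.25·58 + 83) = 0.443

0.443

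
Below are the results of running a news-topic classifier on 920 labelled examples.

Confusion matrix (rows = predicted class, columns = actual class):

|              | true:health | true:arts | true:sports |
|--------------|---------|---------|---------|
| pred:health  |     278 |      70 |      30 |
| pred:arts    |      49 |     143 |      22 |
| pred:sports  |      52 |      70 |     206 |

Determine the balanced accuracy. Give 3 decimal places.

Balanced accuracy = mean of per-class recall.
  health: recall = 278/379 = 0.7335
  arts: recall = 143/283 = 0.5053
  sports: recall = 206/258 = 0.7984
Mean = (0.7335 + 0.5053 + 0.7984) / 3 = 0.679

0.679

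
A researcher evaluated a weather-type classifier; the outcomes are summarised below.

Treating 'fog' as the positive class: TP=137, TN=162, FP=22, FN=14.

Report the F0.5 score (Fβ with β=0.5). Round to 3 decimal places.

0.870

Fβ = (1+β²)·TP / ((1+β²)·TP + β²·FN + FP), with β²=1/4
= 1.25·137 / (1.25·137 + 0.25·14 + 22) = 0.870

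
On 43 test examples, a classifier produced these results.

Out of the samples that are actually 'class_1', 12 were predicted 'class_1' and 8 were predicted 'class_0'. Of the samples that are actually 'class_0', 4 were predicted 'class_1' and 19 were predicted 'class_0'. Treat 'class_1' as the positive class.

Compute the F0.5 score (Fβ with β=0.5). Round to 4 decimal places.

0.7143

Fβ = (1+β²)·TP / ((1+β²)·TP + β²·FN + FP), with β²=1/4
= 1.25·12 / (1.25·12 + 0.25·8 + 4) = 0.7143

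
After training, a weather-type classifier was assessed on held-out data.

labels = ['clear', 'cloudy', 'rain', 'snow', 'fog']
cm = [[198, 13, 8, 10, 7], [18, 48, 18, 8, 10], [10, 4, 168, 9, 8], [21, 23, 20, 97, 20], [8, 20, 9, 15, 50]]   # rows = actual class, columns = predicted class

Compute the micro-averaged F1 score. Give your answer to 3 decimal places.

Micro-averaging pools counts across classes: ΣTP=561, ΣFP=259, ΣFN=259.
Micro-F1 score = 2·TP/(2·TP+FP+FN) on pooled counts = 0.684 (equals overall accuracy in single-label multiclass).

0.684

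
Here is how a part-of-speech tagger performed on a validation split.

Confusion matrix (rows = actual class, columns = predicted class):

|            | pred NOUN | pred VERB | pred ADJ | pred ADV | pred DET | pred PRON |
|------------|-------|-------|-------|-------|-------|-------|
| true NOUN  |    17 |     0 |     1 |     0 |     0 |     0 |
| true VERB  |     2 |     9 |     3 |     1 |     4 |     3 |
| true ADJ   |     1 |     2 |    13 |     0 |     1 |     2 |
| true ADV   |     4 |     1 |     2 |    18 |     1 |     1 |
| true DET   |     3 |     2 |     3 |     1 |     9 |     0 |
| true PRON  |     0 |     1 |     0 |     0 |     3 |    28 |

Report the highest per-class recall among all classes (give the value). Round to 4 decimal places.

0.9444

Per-class recall (TP/(TP+FN)):
  NOUN: TP=17, FN=0+1+0+0+0=1 → 17/18 = 0.94444
  VERB: TP=9, FN=2+3+1+4+3=13 → 9/22 = 0.40909
  ADJ: TP=13, FN=1+2+0+1+2=6 → 13/19 = 0.68421
  ADV: TP=18, FN=4+1+2+1+1=9 → 18/27 = 0.66667
  DET: TP=9, FN=3+2+3+1+0=9 → 9/18 = 0.50000
  PRON: TP=28, FN=0+1+0+0+3=4 → 28/32 = 0.87500
Highest is class 'NOUN' with recall = 0.9444.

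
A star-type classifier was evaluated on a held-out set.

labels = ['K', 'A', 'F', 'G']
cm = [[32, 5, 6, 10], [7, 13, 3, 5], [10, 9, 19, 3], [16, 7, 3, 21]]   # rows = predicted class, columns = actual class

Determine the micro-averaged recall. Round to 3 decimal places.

0.503

Micro-averaging pools counts across classes: ΣTP=85, ΣFP=84, ΣFN=84.
Micro-recall = TP/(TP+FN) on pooled counts = 0.503 (equals overall accuracy in single-label multiclass).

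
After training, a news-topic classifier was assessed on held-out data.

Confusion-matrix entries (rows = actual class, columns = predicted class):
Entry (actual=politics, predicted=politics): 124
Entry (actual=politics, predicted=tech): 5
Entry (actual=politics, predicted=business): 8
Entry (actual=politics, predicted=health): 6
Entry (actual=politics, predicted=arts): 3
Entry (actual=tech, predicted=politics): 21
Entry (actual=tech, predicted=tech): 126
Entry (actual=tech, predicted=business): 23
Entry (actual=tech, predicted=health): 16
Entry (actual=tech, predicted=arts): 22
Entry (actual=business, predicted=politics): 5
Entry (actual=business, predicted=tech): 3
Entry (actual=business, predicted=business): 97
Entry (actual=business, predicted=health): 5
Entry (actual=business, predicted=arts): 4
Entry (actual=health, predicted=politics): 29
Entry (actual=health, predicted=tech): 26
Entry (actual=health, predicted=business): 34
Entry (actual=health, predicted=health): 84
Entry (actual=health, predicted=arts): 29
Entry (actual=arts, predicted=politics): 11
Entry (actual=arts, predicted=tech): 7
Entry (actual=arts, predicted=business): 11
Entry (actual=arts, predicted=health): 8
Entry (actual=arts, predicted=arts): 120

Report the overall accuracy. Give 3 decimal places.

0.666

Accuracy = trace / total = (124+126+97+84+120=551) / 827 = 551/827 = 0.666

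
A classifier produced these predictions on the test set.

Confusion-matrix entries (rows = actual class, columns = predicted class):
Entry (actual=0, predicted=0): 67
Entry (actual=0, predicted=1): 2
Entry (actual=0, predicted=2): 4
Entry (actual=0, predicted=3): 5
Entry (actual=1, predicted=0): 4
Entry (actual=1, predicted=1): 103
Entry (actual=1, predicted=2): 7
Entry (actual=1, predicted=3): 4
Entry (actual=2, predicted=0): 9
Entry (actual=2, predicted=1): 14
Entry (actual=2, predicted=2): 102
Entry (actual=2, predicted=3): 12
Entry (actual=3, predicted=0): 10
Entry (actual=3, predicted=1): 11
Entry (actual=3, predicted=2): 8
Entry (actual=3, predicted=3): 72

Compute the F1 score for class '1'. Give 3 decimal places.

0.831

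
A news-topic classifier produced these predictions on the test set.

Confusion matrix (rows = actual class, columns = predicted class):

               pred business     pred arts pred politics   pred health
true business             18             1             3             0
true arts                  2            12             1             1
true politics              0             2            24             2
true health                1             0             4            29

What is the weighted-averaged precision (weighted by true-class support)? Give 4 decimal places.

0.8347

Per-class precision (TP/(TP+FP)):
  business: TP=18, FP=2+0+1=3 → 18/21 = 0.85714
  arts: TP=12, FP=1+2+0=3 → 12/15 = 0.80000
  politics: TP=24, FP=3+1+4=8 → 24/32 = 0.75000
  health: TP=29, FP=0+1+2=3 → 29/32 = 0.90625
Weighted-precision = Σ (supportᵢ/N)·precisionᵢ with N=100: (22/100)·0.85714 + (16/100)·0.80000 + (28/100)·0.75000 + (34/100)·0.90625 = 0.8347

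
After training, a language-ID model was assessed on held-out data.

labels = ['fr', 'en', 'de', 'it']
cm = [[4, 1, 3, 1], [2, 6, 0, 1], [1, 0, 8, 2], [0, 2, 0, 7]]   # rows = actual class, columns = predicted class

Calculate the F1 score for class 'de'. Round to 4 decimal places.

0.7273

Take TP from the diagonal, FP from the rest of the 'de' prediction marginal, FN from the rest of the 'de' actual marginal.
F1 score = 2·TP/(2·TP+FP+FN).
de: TP=8, FP=3+0+0=3, FN=1+0+2=3 → 16/22 = 0.72727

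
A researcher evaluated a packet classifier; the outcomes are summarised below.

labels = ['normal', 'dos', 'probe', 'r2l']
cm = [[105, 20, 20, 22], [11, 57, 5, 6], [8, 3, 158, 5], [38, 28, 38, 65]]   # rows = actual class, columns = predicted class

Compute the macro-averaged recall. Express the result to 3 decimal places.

Per-class recall (TP/(TP+FN)):
  normal: TP=105, FN=20+20+22=62 → 105/167 = 0.6287
  dos: TP=57, FN=11+5+6=22 → 57/79 = 0.7215
  probe: TP=158, FN=8+3+5=16 → 158/174 = 0.9080
  r2l: TP=65, FN=38+28+38=104 → 65/169 = 0.3846
Macro-recall = mean = (0.6287 + 0.7215 + 0.9080 + 0.3846) / 4 = 0.661

0.661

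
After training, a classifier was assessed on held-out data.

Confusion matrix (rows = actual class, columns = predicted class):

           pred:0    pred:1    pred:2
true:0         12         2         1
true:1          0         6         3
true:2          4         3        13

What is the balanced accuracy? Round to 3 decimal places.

0.706

Balanced accuracy = mean of per-class recall.
  0: recall = 12/15 = 0.8000
  1: recall = 6/9 = 0.6667
  2: recall = 13/20 = 0.6500
Mean = (0.8000 + 0.6667 + 0.6500) / 3 = 0.706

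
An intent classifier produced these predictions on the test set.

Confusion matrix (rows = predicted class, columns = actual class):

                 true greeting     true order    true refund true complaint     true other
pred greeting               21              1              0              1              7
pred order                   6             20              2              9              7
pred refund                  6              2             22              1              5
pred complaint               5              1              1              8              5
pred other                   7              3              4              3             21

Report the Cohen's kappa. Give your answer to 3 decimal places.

0.432

Observed agreement pₒ = trace/N = 92/168 = 0.5476
Expected agreement pₑ = Σ (rowᵢ·colᵢ)/N² = (45·30 + 27·44 + 29·36 + 22·20 + 45·38)/168² = 0.2031
κ = (pₒ − pₑ)/(1 − pₑ) = (0.5476 − 0.2031)/(1 − 0.2031) = 0.432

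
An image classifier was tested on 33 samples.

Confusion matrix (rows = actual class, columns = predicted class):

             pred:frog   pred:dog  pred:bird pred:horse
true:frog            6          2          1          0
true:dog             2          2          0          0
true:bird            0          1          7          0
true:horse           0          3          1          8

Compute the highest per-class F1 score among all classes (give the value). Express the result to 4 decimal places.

0.8235

Per-class F1 score (2·TP/(2·TP+FP+FN)):
  frog: TP=6, FP=2+0+0=2, FN=2+1+0=3 → 12/17 = 0.70588
  dog: TP=2, FP=2+1+3=6, FN=2+0+0=2 → 4/12 = 0.33333
  bird: TP=7, FP=1+0+1=2, FN=0+1+0=1 → 14/17 = 0.82353
  horse: TP=8, FP=0+0+0=0, FN=0+3+1=4 → 16/20 = 0.80000
Highest is class 'bird' with F1 score = 0.8235.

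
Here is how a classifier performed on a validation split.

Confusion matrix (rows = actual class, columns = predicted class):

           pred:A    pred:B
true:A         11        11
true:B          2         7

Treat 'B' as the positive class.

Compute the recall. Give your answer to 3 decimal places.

0.778

Recall = TP/(TP+FN) = 7/(7+2) = 7/9 = 0.778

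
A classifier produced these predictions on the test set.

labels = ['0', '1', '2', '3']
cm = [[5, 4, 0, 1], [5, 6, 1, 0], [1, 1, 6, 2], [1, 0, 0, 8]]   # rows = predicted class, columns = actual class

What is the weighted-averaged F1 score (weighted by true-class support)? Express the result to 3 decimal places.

0.608

Per-class F1 score (2·TP/(2·TP+FP+FN)):
  0: TP=5, FP=4+0+1=5, FN=5+1+1=7 → 10/22 = 0.4545
  1: TP=6, FP=5+1+0=6, FN=4+1+0=5 → 12/23 = 0.5217
  2: TP=6, FP=1+1+2=4, FN=0+1+0=1 → 12/17 = 0.7059
  3: TP=8, FP=1+0+0=1, FN=1+0+2=3 → 16/20 = 0.8000
Weighted-F1 score = Σ (supportᵢ/N)·F1 scoreᵢ with N=41: (12/41)·0.4545 + (11/41)·0.5217 + (7/41)·0.7059 + (11/41)·0.8000 = 0.608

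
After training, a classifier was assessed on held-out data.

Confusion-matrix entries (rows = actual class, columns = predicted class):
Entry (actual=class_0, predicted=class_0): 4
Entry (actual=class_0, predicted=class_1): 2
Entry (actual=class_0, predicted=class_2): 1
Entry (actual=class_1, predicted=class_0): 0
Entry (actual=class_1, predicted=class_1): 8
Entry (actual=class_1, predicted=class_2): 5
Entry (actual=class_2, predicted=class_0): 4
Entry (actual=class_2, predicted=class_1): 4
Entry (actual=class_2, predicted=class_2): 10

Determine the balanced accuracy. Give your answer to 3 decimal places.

Balanced accuracy = mean of per-class recall.
  class_0: recall = 4/7 = 0.5714
  class_1: recall = 8/13 = 0.6154
  class_2: recall = 10/18 = 0.5556
Mean = (0.5714 + 0.6154 + 0.5556) / 3 = 0.581

0.581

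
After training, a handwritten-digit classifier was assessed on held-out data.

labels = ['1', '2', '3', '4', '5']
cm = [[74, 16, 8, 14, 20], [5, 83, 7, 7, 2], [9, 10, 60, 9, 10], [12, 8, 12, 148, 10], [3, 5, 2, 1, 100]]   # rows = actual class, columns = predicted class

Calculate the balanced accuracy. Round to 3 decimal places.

Balanced accuracy = mean of per-class recall.
  1: recall = 74/132 = 0.5606
  2: recall = 83/104 = 0.7981
  3: recall = 60/98 = 0.6122
  4: recall = 148/190 = 0.7789
  5: recall = 100/111 = 0.9009
Mean = (0.5606 + 0.7981 + 0.6122 + 0.7789 + 0.9009) / 5 = 0.730

0.730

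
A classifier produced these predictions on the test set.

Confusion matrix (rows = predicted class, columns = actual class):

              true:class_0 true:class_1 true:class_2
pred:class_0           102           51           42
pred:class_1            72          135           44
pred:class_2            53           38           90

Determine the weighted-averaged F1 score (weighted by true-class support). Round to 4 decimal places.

0.5196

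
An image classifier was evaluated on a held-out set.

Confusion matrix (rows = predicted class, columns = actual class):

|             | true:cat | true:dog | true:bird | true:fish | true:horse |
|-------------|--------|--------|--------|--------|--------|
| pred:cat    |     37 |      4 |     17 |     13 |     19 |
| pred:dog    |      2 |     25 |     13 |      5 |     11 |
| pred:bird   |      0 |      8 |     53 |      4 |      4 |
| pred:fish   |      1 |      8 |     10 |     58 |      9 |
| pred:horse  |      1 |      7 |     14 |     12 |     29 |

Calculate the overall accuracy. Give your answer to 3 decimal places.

0.555

Accuracy = trace / total = (37+25+53+58+29=202) / 364 = 202/364 = 0.555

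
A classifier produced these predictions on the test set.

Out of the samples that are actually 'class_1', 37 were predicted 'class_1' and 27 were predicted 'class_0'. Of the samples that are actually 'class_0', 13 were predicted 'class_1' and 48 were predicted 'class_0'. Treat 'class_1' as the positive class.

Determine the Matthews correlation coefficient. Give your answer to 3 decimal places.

0.372

MCC = (TP·TN − FP·FN) / √((TP+FP)(TP+FN)(TN+FP)(TN+FN))
Numerator = 37·48 − 13·27 = 1425
Denominator = √(50·64·61·75) = √14640000 = 3826.2253
MCC = 1425 / 3826.2253 = 0.372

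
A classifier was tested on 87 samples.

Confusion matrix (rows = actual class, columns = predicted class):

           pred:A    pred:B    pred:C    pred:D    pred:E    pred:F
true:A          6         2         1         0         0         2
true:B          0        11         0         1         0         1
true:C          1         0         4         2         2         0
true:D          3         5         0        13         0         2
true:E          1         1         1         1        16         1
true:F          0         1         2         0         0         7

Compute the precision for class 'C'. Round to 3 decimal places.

Take TP from the diagonal, FP from the rest of the 'C' prediction marginal, FN from the rest of the 'C' actual marginal.
precision = TP/(TP+FP).
C: TP=4, FP=1+0+0+1+2=4 → 4/8 = 0.5000

0.500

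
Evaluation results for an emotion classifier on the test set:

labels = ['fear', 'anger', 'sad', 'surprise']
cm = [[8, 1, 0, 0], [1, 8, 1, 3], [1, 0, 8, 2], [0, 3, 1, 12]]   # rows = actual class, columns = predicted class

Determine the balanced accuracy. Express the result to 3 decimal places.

0.745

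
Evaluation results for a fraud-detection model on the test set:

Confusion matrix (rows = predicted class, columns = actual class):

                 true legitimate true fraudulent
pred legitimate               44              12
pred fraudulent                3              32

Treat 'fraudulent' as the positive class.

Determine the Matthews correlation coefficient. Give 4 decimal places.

0.6815

MCC = (TP·TN − FP·FN) / √((TP+FP)(TP+FN)(TN+FP)(TN+FN))
Numerator = 32·44 − 3·12 = 1372
Denominator = √(35·44·47·56) = √4053280 = 2013.2759
MCC = 1372 / 2013.2759 = 0.6815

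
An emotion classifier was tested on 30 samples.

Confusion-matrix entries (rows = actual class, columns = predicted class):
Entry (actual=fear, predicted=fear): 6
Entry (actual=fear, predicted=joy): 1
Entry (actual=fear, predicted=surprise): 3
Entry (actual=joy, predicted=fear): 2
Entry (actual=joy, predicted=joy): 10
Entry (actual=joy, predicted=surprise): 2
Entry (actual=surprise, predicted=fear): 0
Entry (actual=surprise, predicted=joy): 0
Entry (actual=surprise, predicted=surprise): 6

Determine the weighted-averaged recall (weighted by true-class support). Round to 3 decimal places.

Per-class recall (TP/(TP+FN)):
  fear: TP=6, FN=1+3=4 → 6/10 = 0.6000
  joy: TP=10, FN=2+2=4 → 10/14 = 0.7143
  surprise: TP=6, FN=0+0=0 → 6/6 = 1.0000
Weighted-recall = Σ (supportᵢ/N)·recallᵢ with N=30: (10/30)·0.6000 + (14/30)·0.7143 + (6/30)·1.0000 = 0.733

0.733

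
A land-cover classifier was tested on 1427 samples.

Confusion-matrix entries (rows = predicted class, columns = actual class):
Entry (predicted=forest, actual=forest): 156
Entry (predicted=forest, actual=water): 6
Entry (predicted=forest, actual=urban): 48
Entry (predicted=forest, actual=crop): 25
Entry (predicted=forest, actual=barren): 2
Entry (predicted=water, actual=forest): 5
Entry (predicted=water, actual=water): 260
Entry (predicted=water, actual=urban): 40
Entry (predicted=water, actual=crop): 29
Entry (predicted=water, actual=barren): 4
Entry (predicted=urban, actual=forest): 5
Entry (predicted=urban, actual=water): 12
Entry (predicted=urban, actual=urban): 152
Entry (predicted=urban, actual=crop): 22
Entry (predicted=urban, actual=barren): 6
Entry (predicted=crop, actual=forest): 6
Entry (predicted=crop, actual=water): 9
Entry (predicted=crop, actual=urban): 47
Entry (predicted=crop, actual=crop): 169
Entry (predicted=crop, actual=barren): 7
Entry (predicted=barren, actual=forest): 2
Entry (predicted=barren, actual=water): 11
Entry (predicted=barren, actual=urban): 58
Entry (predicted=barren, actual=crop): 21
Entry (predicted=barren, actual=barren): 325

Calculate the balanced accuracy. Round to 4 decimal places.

Balanced accuracy = mean of per-class recall.
  forest: recall = 156/174 = 0.89655
  water: recall = 260/298 = 0.87248
  urban: recall = 152/345 = 0.44058
  crop: recall = 169/266 = 0.63534
  barren: recall = 325/344 = 0.94477
Mean = (0.89655 + 0.87248 + 0.44058 + 0.63534 + 0.94477) / 5 = 0.7579

0.7579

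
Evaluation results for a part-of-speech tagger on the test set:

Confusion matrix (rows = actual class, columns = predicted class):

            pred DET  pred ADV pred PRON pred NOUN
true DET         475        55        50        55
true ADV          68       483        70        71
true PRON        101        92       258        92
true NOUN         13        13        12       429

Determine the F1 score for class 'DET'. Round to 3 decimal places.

Take TP from the diagonal, FP from the rest of the 'DET' prediction marginal, FN from the rest of the 'DET' actual marginal.
F1 score = 2·TP/(2·TP+FP+FN).
DET: TP=475, FP=68+101+13=182, FN=55+50+55=160 → 950/1292 = 0.7353

0.735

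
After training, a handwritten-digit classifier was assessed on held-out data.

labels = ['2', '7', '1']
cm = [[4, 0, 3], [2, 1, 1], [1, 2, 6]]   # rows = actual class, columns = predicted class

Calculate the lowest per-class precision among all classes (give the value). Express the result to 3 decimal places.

0.333

Per-class precision (TP/(TP+FP)):
  2: TP=4, FP=2+1=3 → 4/7 = 0.5714
  7: TP=1, FP=0+2=2 → 1/3 = 0.3333
  1: TP=6, FP=3+1=4 → 6/10 = 0.6000
Lowest is class '7' with precision = 0.333.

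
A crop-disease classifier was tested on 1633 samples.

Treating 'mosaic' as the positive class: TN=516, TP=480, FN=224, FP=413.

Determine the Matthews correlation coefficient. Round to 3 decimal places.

0.236

MCC = (TP·TN − FP·FN) / √((TP+FP)(TP+FN)(TN+FP)(TN+FN))
Numerator = 480·516 − 413·224 = 155168
Denominator = √(893·704·929·740) = √432186853120 = 657409.1976
MCC = 155168 / 657409.1976 = 0.236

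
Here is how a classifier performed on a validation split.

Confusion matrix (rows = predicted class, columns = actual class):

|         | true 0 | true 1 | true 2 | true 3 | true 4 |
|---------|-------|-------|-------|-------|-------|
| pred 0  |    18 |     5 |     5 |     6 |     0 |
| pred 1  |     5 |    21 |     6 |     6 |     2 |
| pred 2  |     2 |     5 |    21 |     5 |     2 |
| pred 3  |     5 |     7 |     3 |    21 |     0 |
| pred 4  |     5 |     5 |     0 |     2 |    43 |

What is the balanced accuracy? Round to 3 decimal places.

0.609

Balanced accuracy = mean of per-class recall.
  0: recall = 18/35 = 0.5143
  1: recall = 21/43 = 0.4884
  2: recall = 21/35 = 0.6000
  3: recall = 21/40 = 0.5250
  4: recall = 43/47 = 0.9149
Mean = (0.5143 + 0.4884 + 0.6000 + 0.5250 + 0.9149) / 5 = 0.609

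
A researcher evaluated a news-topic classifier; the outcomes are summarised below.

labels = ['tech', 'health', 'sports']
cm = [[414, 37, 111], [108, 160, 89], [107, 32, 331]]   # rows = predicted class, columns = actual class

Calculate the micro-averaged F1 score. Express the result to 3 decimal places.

Micro-averaging pools counts across classes: ΣTP=905, ΣFP=484, ΣFN=484.
Micro-F1 score = 2·TP/(2·TP+FP+FN) on pooled counts = 0.652 (equals overall accuracy in single-label multiclass).

0.652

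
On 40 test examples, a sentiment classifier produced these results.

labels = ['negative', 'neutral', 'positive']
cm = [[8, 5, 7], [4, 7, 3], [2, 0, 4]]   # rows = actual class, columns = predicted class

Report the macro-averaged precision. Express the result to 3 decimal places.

Per-class precision (TP/(TP+FP)):
  negative: TP=8, FP=4+2=6 → 8/14 = 0.5714
  neutral: TP=7, FP=5+0=5 → 7/12 = 0.5833
  positive: TP=4, FP=7+3=10 → 4/14 = 0.2857
Macro-precision = mean = (0.5714 + 0.5833 + 0.2857) / 3 = 0.480

0.480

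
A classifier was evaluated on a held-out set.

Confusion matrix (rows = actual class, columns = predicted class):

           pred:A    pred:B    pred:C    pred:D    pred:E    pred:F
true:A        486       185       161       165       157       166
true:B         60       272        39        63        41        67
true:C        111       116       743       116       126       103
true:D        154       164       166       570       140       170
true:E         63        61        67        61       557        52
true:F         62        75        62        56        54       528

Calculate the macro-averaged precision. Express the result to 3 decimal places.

Per-class precision (TP/(TP+FP)):
  A: TP=486, FP=60+111+154+63+62=450 → 486/936 = 0.5192
  B: TP=272, FP=185+116+164+61+75=601 → 272/873 = 0.3116
  C: TP=743, FP=161+39+166+67+62=495 → 743/1238 = 0.6002
  D: TP=570, FP=165+63+116+61+56=461 → 570/1031 = 0.5529
  E: TP=557, FP=157+41+126+140+54=518 → 557/1075 = 0.5181
  F: TP=528, FP=166+67+103+170+52=558 → 528/1086 = 0.4862
Macro-precision = mean = (0.5192 + 0.3116 + 0.6002 + 0.5529 + 0.5181 + 0.4862) / 6 = 0.498

0.498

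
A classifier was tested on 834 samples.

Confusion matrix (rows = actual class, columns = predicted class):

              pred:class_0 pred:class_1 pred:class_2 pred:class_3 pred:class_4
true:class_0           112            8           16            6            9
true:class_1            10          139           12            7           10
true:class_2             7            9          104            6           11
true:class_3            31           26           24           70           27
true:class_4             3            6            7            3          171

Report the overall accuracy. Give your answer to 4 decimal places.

0.7146

Accuracy = trace / total = (112+139+104+70+171=596) / 834 = 596/834 = 0.7146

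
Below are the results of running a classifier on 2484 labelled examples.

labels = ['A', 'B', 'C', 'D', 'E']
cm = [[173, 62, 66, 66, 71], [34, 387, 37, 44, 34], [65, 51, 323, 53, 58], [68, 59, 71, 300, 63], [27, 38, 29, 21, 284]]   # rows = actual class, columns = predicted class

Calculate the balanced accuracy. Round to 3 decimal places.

Balanced accuracy = mean of per-class recall.
  A: recall = 173/438 = 0.3950
  B: recall = 387/536 = 0.7220
  C: recall = 323/550 = 0.5873
  D: recall = 300/561 = 0.5348
  E: recall = 284/399 = 0.7118
Mean = (0.3950 + 0.7220 + 0.5873 + 0.5348 + 0.7118) / 5 = 0.590

0.590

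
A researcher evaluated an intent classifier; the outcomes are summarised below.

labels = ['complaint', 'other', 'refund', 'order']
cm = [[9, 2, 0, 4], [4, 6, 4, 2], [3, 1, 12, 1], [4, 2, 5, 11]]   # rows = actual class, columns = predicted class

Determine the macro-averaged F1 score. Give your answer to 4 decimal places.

0.5351

Per-class F1 score (2·TP/(2·TP+FP+FN)):
  complaint: TP=9, FP=4+3+4=11, FN=2+0+4=6 → 18/35 = 0.51429
  other: TP=6, FP=2+1+2=5, FN=4+4+2=10 → 12/27 = 0.44444
  refund: TP=12, FP=0+4+5=9, FN=3+1+1=5 → 24/38 = 0.63158
  order: TP=11, FP=4+2+1=7, FN=4+2+5=11 → 22/40 = 0.55000
Macro-F1 score = mean = (0.51429 + 0.44444 + 0.63158 + 0.55000) / 4 = 0.5351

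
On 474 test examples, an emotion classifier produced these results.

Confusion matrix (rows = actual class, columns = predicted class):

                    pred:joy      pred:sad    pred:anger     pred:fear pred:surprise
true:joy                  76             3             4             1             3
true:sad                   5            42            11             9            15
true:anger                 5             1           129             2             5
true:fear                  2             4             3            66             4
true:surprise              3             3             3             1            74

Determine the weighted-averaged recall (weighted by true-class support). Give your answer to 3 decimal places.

Per-class recall (TP/(TP+FN)):
  joy: TP=76, FN=3+4+1+3=11 → 76/87 = 0.8736
  sad: TP=42, FN=5+11+9+15=40 → 42/82 = 0.5122
  anger: TP=129, FN=5+1+2+5=13 → 129/142 = 0.9085
  fear: TP=66, FN=2+4+3+4=13 → 66/79 = 0.8354
  surprise: TP=74, FN=3+3+3+1=10 → 74/84 = 0.8810
Weighted-recall = Σ (supportᵢ/N)·recallᵢ with N=474: (87/474)·0.8736 + (82/474)·0.5122 + (142/474)·0.9085 + (79/474)·0.8354 + (84/474)·0.8810 = 0.816

0.816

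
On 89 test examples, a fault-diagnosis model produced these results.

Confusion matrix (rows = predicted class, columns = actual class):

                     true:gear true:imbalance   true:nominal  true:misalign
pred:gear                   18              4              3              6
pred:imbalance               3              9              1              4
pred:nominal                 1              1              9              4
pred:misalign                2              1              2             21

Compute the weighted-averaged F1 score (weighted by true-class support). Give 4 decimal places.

0.6432

Per-class F1 score (2·TP/(2·TP+FP+FN)):
  gear: TP=18, FP=4+3+6=13, FN=3+1+2=6 → 36/55 = 0.65455
  imbalance: TP=9, FP=3+1+4=8, FN=4+1+1=6 → 18/32 = 0.56250
  nominal: TP=9, FP=1+1+4=6, FN=3+1+2=6 → 18/30 = 0.60000
  misalign: TP=21, FP=2+1+2=5, FN=6+4+4=14 → 42/61 = 0.68852
Weighted-F1 score = Σ (supportᵢ/N)·F1 scoreᵢ with N=89: (24/89)·0.65455 + (15/89)·0.56250 + (15/89)·0.60000 + (35/89)·0.68852 = 0.6432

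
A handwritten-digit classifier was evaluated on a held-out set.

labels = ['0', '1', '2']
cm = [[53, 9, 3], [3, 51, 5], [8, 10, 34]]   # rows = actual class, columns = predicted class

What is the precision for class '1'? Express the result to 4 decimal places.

0.7286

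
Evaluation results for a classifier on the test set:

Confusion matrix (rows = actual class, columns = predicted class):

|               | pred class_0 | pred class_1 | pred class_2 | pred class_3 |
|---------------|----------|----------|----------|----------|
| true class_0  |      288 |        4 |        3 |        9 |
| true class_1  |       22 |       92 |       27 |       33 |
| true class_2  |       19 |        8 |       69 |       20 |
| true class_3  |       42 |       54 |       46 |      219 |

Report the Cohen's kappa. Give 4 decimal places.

0.5806

Observed agreement pₒ = trace/N = 668/955 = 0.69948
Expected agreement pₑ = Σ (rowᵢ·colᵢ)/N² = (304·371 + 174·158 + 116·145 + 361·281)/955² = 0.28348
κ = (pₒ − pₑ)/(1 − pₑ) = (0.69948 − 0.28348)/(1 − 0.28348) = 0.5806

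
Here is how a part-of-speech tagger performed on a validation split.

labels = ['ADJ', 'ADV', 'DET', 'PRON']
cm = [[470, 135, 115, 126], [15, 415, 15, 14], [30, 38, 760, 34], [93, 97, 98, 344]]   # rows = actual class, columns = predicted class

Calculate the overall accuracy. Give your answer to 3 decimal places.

0.711

Accuracy = trace / total = (470+415+760+344=1989) / 2799 = 1989/2799 = 0.711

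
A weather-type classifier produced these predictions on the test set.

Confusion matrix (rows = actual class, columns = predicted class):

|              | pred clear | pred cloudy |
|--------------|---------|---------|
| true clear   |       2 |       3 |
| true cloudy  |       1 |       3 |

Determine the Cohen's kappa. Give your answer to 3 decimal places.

Observed agreement pₒ = trace/N = 5/9 = 0.5556
Expected agreement pₑ = Σ (rowᵢ·colᵢ)/N² = (5·3 + 4·6)/9² = 0.4815
κ = (pₒ − pₑ)/(1 − pₑ) = (0.5556 − 0.4815)/(1 − 0.4815) = 0.143

0.143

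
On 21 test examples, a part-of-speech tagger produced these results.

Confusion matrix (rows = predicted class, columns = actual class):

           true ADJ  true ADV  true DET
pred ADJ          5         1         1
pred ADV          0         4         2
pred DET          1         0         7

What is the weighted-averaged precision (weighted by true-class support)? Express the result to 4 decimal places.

Per-class precision (TP/(TP+FP)):
  ADJ: TP=5, FP=1+1=2 → 5/7 = 0.71429
  ADV: TP=4, FP=0+2=2 → 4/6 = 0.66667
  DET: TP=7, FP=1+0=1 → 7/8 = 0.87500
Weighted-precision = Σ (supportᵢ/N)·precisionᵢ with N=21: (6/21)·0.71429 + (5/21)·0.66667 + (10/21)·0.87500 = 0.7795

0.7795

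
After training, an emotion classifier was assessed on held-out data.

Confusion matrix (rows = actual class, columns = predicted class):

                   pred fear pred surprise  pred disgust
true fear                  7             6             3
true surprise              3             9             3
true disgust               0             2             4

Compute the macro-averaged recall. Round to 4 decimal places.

0.5681

Per-class recall (TP/(TP+FN)):
  fear: TP=7, FN=6+3=9 → 7/16 = 0.43750
  surprise: TP=9, FN=3+3=6 → 9/15 = 0.60000
  disgust: TP=4, FN=0+2=2 → 4/6 = 0.66667
Macro-recall = mean = (0.43750 + 0.60000 + 0.66667) / 3 = 0.5681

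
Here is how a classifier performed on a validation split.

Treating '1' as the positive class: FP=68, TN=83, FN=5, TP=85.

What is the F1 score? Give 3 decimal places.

Precision = TP/(TP+FP) = 85/153 = 0.5556
Recall = TP/(TP+FN) = 85/90 = 0.9444
F1 = 2·TP/(2·TP+FP+FN) = 170/243 = 0.700

0.700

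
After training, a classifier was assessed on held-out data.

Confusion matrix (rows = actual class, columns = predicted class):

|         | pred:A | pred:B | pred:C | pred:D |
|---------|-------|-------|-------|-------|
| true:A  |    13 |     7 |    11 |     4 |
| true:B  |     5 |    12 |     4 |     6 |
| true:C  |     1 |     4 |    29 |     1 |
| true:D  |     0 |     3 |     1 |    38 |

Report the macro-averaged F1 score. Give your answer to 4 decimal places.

0.6236

Per-class F1 score (2·TP/(2·TP+FP+FN)):
  A: TP=13, FP=5+1+0=6, FN=7+11+4=22 → 26/54 = 0.48148
  B: TP=12, FP=7+4+3=14, FN=5+4+6=15 → 24/53 = 0.45283
  C: TP=29, FP=11+4+1=16, FN=1+4+1=6 → 58/80 = 0.72500
  D: TP=38, FP=4+6+1=11, FN=0+3+1=4 → 76/91 = 0.83516
Macro-F1 score = mean = (0.48148 + 0.45283 + 0.72500 + 0.83516) / 4 = 0.6236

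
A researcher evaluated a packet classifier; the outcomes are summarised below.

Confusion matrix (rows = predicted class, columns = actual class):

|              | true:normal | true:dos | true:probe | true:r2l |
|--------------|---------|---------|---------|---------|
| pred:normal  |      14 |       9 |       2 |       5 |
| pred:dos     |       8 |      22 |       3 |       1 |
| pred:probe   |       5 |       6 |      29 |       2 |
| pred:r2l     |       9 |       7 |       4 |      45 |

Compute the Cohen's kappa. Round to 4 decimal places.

0.5176

Observed agreement pₒ = trace/N = 110/171 = 0.64327
Expected agreement pₑ = Σ (rowᵢ·colᵢ)/N² = (36·30 + 44·34 + 38·42 + 53·65)/171² = 0.26049
κ = (pₒ − pₑ)/(1 − pₑ) = (0.64327 − 0.26049)/(1 − 0.26049) = 0.5176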